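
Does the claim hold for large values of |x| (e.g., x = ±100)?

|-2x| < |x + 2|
x = 100: LHS = |-2·100| = |-200| = 200, RHS = |100 + 2| = |102| = 102; 200 < 102 — FAILS
x = -100: LHS = |-2·(-100)| = |200| = 200, RHS = |(-100) + 2| = |-98| = 98; 200 < 98 — FAILS

Answer: No, fails for both x = 100 and x = -100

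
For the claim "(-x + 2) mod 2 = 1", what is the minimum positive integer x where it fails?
Testing positive integers:
x = 1: LHS = (-1 + 2) mod 2 = 1 mod 2 = 1; 1 = 1 — holds
x = 2: LHS = (-2 + 2) mod 2 = 0 mod 2 = 0; 0 = 1 — FAILS  ← smallest positive counterexample

Answer: x = 2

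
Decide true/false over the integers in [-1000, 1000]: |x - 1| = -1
The claim fails at x = 0:
x = 0: LHS = |0 - 1| = |-1| = 1; 1 = -1 — FAILS

Because a single integer refutes it, the statement is false.

Answer: False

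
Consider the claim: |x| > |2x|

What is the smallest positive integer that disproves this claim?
Testing positive integers:
x = 1: LHS = |1| = 1, RHS = |2·1| = |2| = 2; 1 > 2 — FAILS  ← smallest positive counterexample

Answer: x = 1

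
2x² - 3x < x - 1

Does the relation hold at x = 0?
x = 0: LHS = 2·0² - 3·0 = 0, RHS = 0 - 1 = -1; 0 < -1 — FAILS

The relation fails at x = 0, so x = 0 is a counterexample.

Answer: No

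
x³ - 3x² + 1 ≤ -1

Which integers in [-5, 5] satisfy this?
Holds for: {-5, -4, -3, -2, -1, 1, 2}
Fails for: {0, 3, 4, 5}

Answer: {-5, -4, -3, -2, -1, 1, 2}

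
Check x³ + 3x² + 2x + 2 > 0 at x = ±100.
x = 100: LHS = 100³ + 3·100² + 2·100 + 2 = 1030202; 1030202 > 0 — holds
x = -100: LHS = (-100)³ + 3·(-100)² + 2·(-100) + 2 = -970198; -970198 > 0 — FAILS

Answer: Partially: holds for x = 100, fails for x = -100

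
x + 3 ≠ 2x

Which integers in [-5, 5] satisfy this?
Holds for: {-5, -4, -3, -2, -1, 0, 1, 2, 4, 5}
Fails for: {3}

Answer: {-5, -4, -3, -2, -1, 0, 1, 2, 4, 5}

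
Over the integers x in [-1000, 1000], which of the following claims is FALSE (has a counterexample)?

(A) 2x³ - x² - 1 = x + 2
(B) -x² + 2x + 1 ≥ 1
(A) x = 0: LHS = 2·0³ - 0² - 1 = -1, RHS = 0 + 2 = 2; -1 = 2 — FAILS
(B) x = -1: LHS = -(-1)² + 2·(-1) + 1 = -2; -2 ≥ 1 — FAILS

Answer: Both A and B are false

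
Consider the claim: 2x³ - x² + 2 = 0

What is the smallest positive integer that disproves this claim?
Testing positive integers:
x = 1: LHS = 2·1³ - 1² + 2 = 3; 3 = 0 — FAILS  ← smallest positive counterexample

Answer: x = 1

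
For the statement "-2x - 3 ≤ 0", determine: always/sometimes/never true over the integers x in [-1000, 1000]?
Holds at x = 0: LHS = -2·0 - 3 = -3; -3 ≤ 0 — holds
Fails at x = -2: LHS = -2·(-2) - 3 = 1; 1 ≤ 0 — FAILS
It is satisfied by some integers in the range but not all.

Answer: Sometimes true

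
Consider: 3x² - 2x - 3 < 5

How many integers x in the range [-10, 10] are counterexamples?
Counterexamples in [-10, 10]: {-10, -9, -8, -7, -6, -5, -4, -3, -2, 2, 3, 4, 5, 6, 7, 8, 9, 10}.

Counting them gives 18 values.

Answer: 18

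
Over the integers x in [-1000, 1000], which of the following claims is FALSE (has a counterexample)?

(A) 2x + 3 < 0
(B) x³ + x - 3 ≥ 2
(A) x = 0: LHS = 2·0 + 3 = 3; 3 < 0 — FAILS
(B) x = 0: LHS = 0³ + 0 - 3 = -3; -3 ≥ 2 — FAILS

Answer: Both A and B are false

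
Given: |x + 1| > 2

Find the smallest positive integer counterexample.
Testing positive integers:
x = 1: LHS = |1 + 1| = |2| = 2; 2 > 2 — FAILS  ← smallest positive counterexample

Answer: x = 1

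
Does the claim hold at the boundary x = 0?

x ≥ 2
x = 0: 0 ≥ 2 — FAILS

The relation fails at x = 0, so x = 0 is a counterexample.

Answer: No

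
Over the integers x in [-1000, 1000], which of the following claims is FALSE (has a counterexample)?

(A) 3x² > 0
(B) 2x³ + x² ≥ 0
(A) x = 0: LHS = 3·0² = 0; 0 > 0 — FAILS
(B) x = -1: LHS = 2·(-1)³ + (-1)² = -1; -1 ≥ 0 — FAILS

Answer: Both A and B are false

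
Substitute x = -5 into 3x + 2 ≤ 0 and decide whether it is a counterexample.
Substitute x = -5 into the relation:
x = -5: LHS = 3·(-5) + 2 = -13; -13 ≤ 0 — holds

The claim holds here, so x = -5 is not a counterexample. (A counterexample exists elsewhere, e.g. x = 0.)

Answer: No, x = -5 is not a counterexample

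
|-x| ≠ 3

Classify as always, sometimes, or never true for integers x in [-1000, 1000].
Holds at x = 0: LHS = |-0| = |0| = 0; 0 ≠ 3 — holds
Fails at x = 3: LHS = |-3| = 3; 3 ≠ 3 — FAILS
It is satisfied by some integers in the range but not all.

Answer: Sometimes true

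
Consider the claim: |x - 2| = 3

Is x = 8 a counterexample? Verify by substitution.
Substitute x = 8 into the relation:
x = 8: LHS = |8 - 2| = |6| = 6; 6 = 3 — FAILS

Since the claim fails at x = 8, this value is a counterexample.

Answer: Yes, x = 8 is a counterexample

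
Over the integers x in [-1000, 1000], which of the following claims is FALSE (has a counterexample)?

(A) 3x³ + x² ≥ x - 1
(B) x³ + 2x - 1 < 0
(A) x = -2: LHS = 3·(-2)³ + (-2)² = -20, RHS = (-2) - 1 = -3; -20 ≥ -3 — FAILS
(B) x = 1: LHS = 1³ + 2·1 - 1 = 2; 2 < 0 — FAILS

Answer: Both A and B are false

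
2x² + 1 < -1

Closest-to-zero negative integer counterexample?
Testing negative integers from -1 downward:
x = -1: LHS = 2·(-1)² + 1 = 3; 3 < -1 — FAILS  ← closest negative counterexample to 0

Answer: x = -1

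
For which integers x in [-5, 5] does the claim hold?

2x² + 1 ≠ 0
Over all integers in [-5, 5], LHS − RHS is always positive; it is smallest at x = 0, where it equals 1:
x = 0: LHS = 2·0² + 1 = 1; 1 ≠ 0 — holds
At the ends of the range:
x = -5: LHS = 2·(-5)² + 1 = 51; 51 ≠ 0 — holds
x = 5: LHS = 2·5² + 1 = 51; 51 ≠ 0 — holds
Hence LHS − RHS is never 0, i.e. the two sides are never equal, so the relation holds for every integer in [-5, 5].

Answer: All integers in [-5, 5]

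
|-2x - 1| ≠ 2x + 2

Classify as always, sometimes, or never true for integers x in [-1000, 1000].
Track d = LHS − RHS over the integers in [-1000, 1000]. Equality would need d = 0, but d changes sign only between consecutive integers, jumping over 0:
x = -1: LHS = |-2·(-1) - 1| = |1| = 1, RHS = 2·(-1) + 2 = 0; 1 ≠ 0 — holds  (d = 1)
x = 0: LHS = |-2·0 - 1| = |-1| = 1, RHS = 2·0 + 2 = 2; 1 ≠ 2 — holds  (d = -1)
Away from these crossings d keeps a constant sign, and checking every integer in [-1000, 1000] confirms d ≠ 0 throughout. Hence the two sides are never equal, so the relation holds for every integer in [-1000, 1000].

No counterexample exists.

Answer: Always true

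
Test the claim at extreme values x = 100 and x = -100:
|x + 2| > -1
x = 100: LHS = |100 + 2| = |102| = 102; 102 > -1 — holds
x = -100: LHS = |(-100) + 2| = |-98| = 98; 98 > -1 — holds

Answer: Yes, holds for both x = 100 and x = -100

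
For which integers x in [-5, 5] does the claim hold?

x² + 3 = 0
Over all integers in [-5, 5], LHS − RHS is always positive; it is smallest at x = 0, where it equals 3:
x = 0: LHS = 0² + 3 = 3; 3 = 0 — FAILS
At the ends of the range:
x = -5: LHS = (-5)² + 3 = 28; 28 = 0 — FAILS
x = 5: LHS = 5² + 3 = 28; 28 = 0 — FAILS
Hence LHS − RHS is never 0, i.e. the two sides are never equal, so the claimed relation (=) fails for every integer in [-5, 5].

Answer: None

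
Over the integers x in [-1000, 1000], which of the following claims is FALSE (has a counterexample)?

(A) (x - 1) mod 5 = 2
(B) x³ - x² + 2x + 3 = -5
(A) x = 0: LHS = (0 - 1) mod 5 = (-1) mod 5 = 4; 4 = 2 — FAILS
(B) x = 0: LHS = 0³ - 0² + 2·0 + 3 = 3; 3 = -5 — FAILS

Answer: Both A and B are false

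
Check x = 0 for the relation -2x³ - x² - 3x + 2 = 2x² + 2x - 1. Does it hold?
x = 0: LHS = -2·0³ - 0² - 3·0 + 2 = 2, RHS = 2·0² + 2·0 - 1 = -1; 2 = -1 — FAILS

The relation fails at x = 0, so x = 0 is a counterexample.

Answer: No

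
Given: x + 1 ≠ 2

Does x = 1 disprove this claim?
Substitute x = 1 into the relation:
x = 1: LHS = 1 + 1 = 2; 2 ≠ 2 — FAILS

Since the claim fails at x = 1, this value is a counterexample.

Answer: Yes, x = 1 is a counterexample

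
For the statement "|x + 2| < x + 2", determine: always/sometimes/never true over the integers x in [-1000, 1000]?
Over all integers in [-1000, 1000], LHS − RHS is smallest at x = 0, where it equals 0:
x = 0: LHS = |0 + 2| = |2| = 2, RHS = 0 + 2 = 2; 2 < 2 — FAILS
At the ends of the range:
x = -1000: LHS = |(-1000) + 2| = |-998| = 998, RHS = (-1000) + 2 = -998; 998 < -998 — FAILS
x = 1000: LHS = |1000 + 2| = |1002| = 1002, RHS = 1000 + 2 = 1002; 1002 < 1002 — FAILS
Hence LHS − RHS is never negative, i.e. LHS ≥ RHS throughout, so the claimed relation (<) fails for every integer in [-1000, 1000].

No integer in the range satisfies it.

Answer: Never true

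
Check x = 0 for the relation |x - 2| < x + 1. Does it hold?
x = 0: LHS = |0 - 2| = |-2| = 2, RHS = 0 + 1 = 1; 2 < 1 — FAILS

The relation fails at x = 0, so x = 0 is a counterexample.

Answer: No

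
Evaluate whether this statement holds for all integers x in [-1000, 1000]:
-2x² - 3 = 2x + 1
The claim fails at x = 0:
x = 0: LHS = -2·0² - 3 = -3, RHS = 2·0 + 1 = 1; -3 = 1 — FAILS

Because a single integer refutes it, the statement is false.

Answer: False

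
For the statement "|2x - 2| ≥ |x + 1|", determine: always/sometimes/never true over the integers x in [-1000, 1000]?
Holds at x = 0: LHS = |2·0 - 2| = |-2| = 2, RHS = |0 + 1| = |1| = 1; 2 ≥ 1 — holds
Fails at x = 1: LHS = |2·1 - 2| = |0| = 0, RHS = |1 + 1| = |2| = 2; 0 ≥ 2 — FAILS
It is satisfied by some integers in the range but not all.

Answer: Sometimes true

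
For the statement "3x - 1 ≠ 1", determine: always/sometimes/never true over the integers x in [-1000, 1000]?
Track d = LHS − RHS over the integers in [-1000, 1000]. Equality would need d = 0, but d changes sign only between consecutive integers, jumping over 0:
x = 0: LHS = 3·0 - 1 = -1; -1 ≠ 1 — holds  (d = -2)
x = 1: LHS = 3·1 - 1 = 2; 2 ≠ 1 — holds  (d = 1)
Away from these crossings d keeps a constant sign, and checking every integer in [-1000, 1000] confirms d ≠ 0 throughout. Hence the two sides are never equal, so the relation holds for every integer in [-1000, 1000].

No counterexample exists.

Answer: Always true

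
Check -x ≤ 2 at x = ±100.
x = 100: -100 ≤ 2 — holds
x = -100: LHS = -(-100) = 100; 100 ≤ 2 — FAILS

Answer: Partially: holds for x = 100, fails for x = -100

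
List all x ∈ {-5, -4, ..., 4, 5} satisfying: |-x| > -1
An absolute value is never negative, so the left side is ≥ 0 for every x, while the right side is -1. Tightest case in [-5, 5] is x = 0:
x = 0: LHS = |-0| = |0| = 0; 0 > -1 — holds
Hence LHS − RHS is never zero or negative, i.e. LHS > RHS throughout, so the relation holds for every integer in [-5, 5].

Answer: All integers in [-5, 5]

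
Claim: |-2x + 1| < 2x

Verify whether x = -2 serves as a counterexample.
Substitute x = -2 into the relation:
x = -2: LHS = |-2·(-2) + 1| = |5| = 5, RHS = 2·(-2) = -4; 5 < -4 — FAILS

Since the claim fails at x = -2, this value is a counterexample.

Answer: Yes, x = -2 is a counterexample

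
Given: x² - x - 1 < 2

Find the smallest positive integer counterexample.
Testing positive integers:
x = 1: LHS = 1² - 1 - 1 = -1; -1 < 2 — holds
x = 2: LHS = 2² - 2 - 1 = 1; 1 < 2 — holds
x = 3: LHS = 3² - 3 - 1 = 5; 5 < 2 — FAILS  ← smallest positive counterexample

Answer: x = 3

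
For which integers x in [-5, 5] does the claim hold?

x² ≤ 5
Holds for: {-2, -1, 0, 1, 2}
Fails for: {-5, -4, -3, 3, 4, 5}

Answer: {-2, -1, 0, 1, 2}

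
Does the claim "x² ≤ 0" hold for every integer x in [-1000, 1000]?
The claim fails at x = 1:
x = 1: LHS = 1² = 1; 1 ≤ 0 — FAILS

Because a single integer refutes it, the statement is false.

Answer: False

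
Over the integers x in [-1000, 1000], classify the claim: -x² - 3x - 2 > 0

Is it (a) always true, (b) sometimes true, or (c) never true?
Over all integers in [-1000, 1000], LHS − RHS is largest at x = -1, where it equals 0:
x = -1: LHS = -(-1)² - 3·(-1) - 2 = 0; 0 > 0 — FAILS
At the ends of the range:
x = -1000: LHS = -(-1000)² - 3·(-1000) - 2 = -997002; -997002 > 0 — FAILS
x = 1000: LHS = -1000² - 3·1000 - 2 = -1003002; -1003002 > 0 — FAILS
Hence LHS − RHS is never positive, i.e. LHS ≤ RHS throughout, so the claimed relation (>) fails for every integer in [-1000, 1000].

No integer in the range satisfies it.

Answer: Never true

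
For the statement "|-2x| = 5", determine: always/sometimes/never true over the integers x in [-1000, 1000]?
Track d = LHS − RHS over the integers in [-1000, 1000]. Equality would need d = 0, but d changes sign only between consecutive integers, jumping over 0:
x = -3: LHS = |-2·(-3)| = |6| = 6; 6 = 5 — FAILS  (d = 1)
x = -2: LHS = |-2·(-2)| = |4| = 4; 4 = 5 — FAILS  (d = -1)
x = 2: LHS = |-2·2| = |-4| = 4; 4 = 5 — FAILS  (d = -1)
x = 3: LHS = |-2·3| = |-6| = 6; 6 = 5 — FAILS  (d = 1)
Away from these crossings d keeps a constant sign, and checking every integer in [-1000, 1000] confirms d ≠ 0 throughout. Hence the two sides are never equal, so the claimed relation (=) fails for every integer in [-1000, 1000].

No integer in the range satisfies it.

Answer: Never true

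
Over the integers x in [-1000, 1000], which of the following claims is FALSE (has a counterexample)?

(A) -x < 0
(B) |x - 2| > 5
(A) x = 0: LHS = -0 = 0; 0 < 0 — FAILS
(B) x = 0: LHS = |0 - 2| = |-2| = 2; 2 > 5 — FAILS

Answer: Both A and B are false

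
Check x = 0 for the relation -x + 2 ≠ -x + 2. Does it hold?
x = 0: LHS = -0 + 2 = 2, RHS = -0 + 2 = 2; 2 ≠ 2 — FAILS

The relation fails at x = 0, so x = 0 is a counterexample.

Answer: No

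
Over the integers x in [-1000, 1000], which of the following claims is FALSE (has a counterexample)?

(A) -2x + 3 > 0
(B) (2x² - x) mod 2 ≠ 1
(A) x = 2: LHS = -2·2 + 3 = -1; -1 > 0 — FAILS
(B) x = 1: LHS = (2·1² - 1) mod 2 = 1 mod 2 = 1; 1 ≠ 1 — FAILS

Answer: Both A and B are false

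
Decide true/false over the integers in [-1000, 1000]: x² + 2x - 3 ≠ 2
Track d = LHS − RHS over the integers in [-1000, 1000]. Equality would need d = 0, but d changes sign only between consecutive integers, jumping over 0:
x = -4: LHS = (-4)² + 2·(-4) - 3 = 5; 5 ≠ 2 — holds  (d = 3)
x = -3: LHS = (-3)² + 2·(-3) - 3 = 0; 0 ≠ 2 — holds  (d = -2)
x = 1: LHS = 1² + 2·1 - 3 = 0; 0 ≠ 2 — holds  (d = -2)
x = 2: LHS = 2² + 2·2 - 3 = 5; 5 ≠ 2 — holds  (d = 3)
Away from these crossings d keeps a constant sign, and checking every integer in [-1000, 1000] confirms d ≠ 0 throughout. Hence the two sides are never equal, so the relation holds for every integer in [-1000, 1000].

No counterexample exists.

Answer: True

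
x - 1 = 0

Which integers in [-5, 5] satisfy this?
Holds for: {1}
Fails for: {-5, -4, -3, -2, -1, 0, 2, 3, 4, 5}

Answer: {1}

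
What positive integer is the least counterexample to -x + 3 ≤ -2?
Testing positive integers:
x = 1: LHS = -1 + 3 = 2; 2 ≤ -2 — FAILS  ← smallest positive counterexample

Answer: x = 1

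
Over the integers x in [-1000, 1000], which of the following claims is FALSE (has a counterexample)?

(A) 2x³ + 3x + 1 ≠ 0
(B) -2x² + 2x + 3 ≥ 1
(A) Track d = LHS − RHS over the integers in [-1000, 1000]. Equality would need d = 0, but d changes sign only between consecutive integers, jumping over 0:
x = -1: LHS = 2·(-1)³ + 3·(-1) + 1 = -4; -4 ≠ 0 — holds  (d = -4)
x = 0: LHS = 2·0³ + 3·0 + 1 = 1; 1 ≠ 0 — holds  (d = 1)
Away from these crossings d keeps a constant sign, and checking every integer in [-1000, 1000] confirms d ≠ 0 throughout. Hence the two sides are never equal, so the relation holds for every integer in [-1000, 1000].

(B) x = -1: LHS = -2·(-1)² + 2·(-1) + 3 = -1; -1 ≥ 1 — FAILS

Only (B) has a counterexample.

Answer: B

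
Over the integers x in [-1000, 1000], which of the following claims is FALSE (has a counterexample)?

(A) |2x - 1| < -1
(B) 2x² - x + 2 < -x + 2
(A) x = 0: LHS = |2·0 - 1| = |-1| = 1; 1 < -1 — FAILS
(B) x = 0: LHS = 2·0² - 0 + 2 = 2, RHS = -0 + 2 = 2; 2 < 2 — FAILS

Answer: Both A and B are false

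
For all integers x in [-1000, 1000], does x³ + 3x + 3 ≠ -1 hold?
The claim fails at x = -1:
x = -1: LHS = (-1)³ + 3·(-1) + 3 = -1; -1 ≠ -1 — FAILS

Because a single integer refutes it, the statement is false.

Answer: False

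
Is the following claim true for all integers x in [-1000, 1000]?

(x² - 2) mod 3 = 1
The claim fails at x = 1:
x = 1: LHS = (1² - 2) mod 3 = (-1) mod 3 = 2; 2 = 1 — FAILS

Because a single integer refutes it, the statement is false.

Answer: False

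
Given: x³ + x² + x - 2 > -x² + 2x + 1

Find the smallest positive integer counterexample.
Testing positive integers:
x = 1: LHS = 1³ + 1² + 1 - 2 = 1, RHS = -1² + 2·1 + 1 = 2; 1 > 2 — FAILS  ← smallest positive counterexample

Answer: x = 1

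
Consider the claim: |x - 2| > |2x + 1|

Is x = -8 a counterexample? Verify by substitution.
Substitute x = -8 into the relation:
x = -8: LHS = |(-8) - 2| = |-10| = 10, RHS = |2·(-8) + 1| = |-15| = 15; 10 > 15 — FAILS

Since the claim fails at x = -8, this value is a counterexample.

Answer: Yes, x = -8 is a counterexample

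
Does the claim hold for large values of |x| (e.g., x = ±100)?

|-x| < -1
x = 100: LHS = |-100| = 100; 100 < -1 — FAILS
x = -100: LHS = |-(-100)| = |100| = 100; 100 < -1 — FAILS

Answer: No, fails for both x = 100 and x = -100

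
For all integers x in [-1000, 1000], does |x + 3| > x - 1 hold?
Over all integers in [-1000, 1000], LHS − RHS is smallest at x = 0, where it equals 4:
x = 0: LHS = |0 + 3| = |3| = 3, RHS = 0 - 1 = -1; 3 > -1 — holds
At the ends of the range:
x = -1000: LHS = |(-1000) + 3| = |-997| = 997, RHS = (-1000) - 1 = -1001; 997 > -1001 — holds
x = 1000: LHS = |1000 + 3| = |1003| = 1003, RHS = 1000 - 1 = 999; 1003 > 999 — holds
Hence LHS − RHS is never zero or negative, i.e. LHS > RHS throughout, so the relation holds for every integer in [-1000, 1000].

No counterexample exists.

Answer: True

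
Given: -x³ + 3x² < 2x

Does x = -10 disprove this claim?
Substitute x = -10 into the relation:
x = -10: LHS = -(-10)³ + 3·(-10)² = 1300, RHS = 2·(-10) = -20; 1300 < -20 — FAILS

Since the claim fails at x = -10, this value is a counterexample.

Answer: Yes, x = -10 is a counterexample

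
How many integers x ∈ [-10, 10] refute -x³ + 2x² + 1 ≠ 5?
Track d = LHS − RHS over the integers in [-10, 10]. Equality would need d = 0, but d changes sign only between consecutive integers, jumping over 0:
x = -2: LHS = -(-2)³ + 2·(-2)² + 1 = 17; 17 ≠ 5 — holds  (d = 12)
x = -1: LHS = -(-1)³ + 2·(-1)² + 1 = 4; 4 ≠ 5 — holds  (d = -1)
Away from these crossings d keeps a constant sign, and checking every integer in [-10, 10] confirms d ≠ 0 throughout. Hence the two sides are never equal, so the relation holds for every integer in [-10, 10].

No counterexample appears in that range.

Answer: 0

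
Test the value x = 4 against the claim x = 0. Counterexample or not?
Substitute x = 4 into the relation:
x = 4: 4 = 0 — FAILS

Since the claim fails at x = 4, this value is a counterexample.

Answer: Yes, x = 4 is a counterexample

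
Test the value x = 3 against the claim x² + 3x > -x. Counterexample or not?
Substitute x = 3 into the relation:
x = 3: LHS = 3² + 3·3 = 18; 18 > -3 — holds

The claim holds here, so x = 3 is not a counterexample. (A counterexample exists elsewhere, e.g. x = 0.)

Answer: No, x = 3 is not a counterexample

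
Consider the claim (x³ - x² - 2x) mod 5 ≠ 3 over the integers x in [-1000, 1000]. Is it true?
The claim fails at x = 1:
x = 1: LHS = (1³ - 1² - 2·1) mod 5 = (-2) mod 5 = 3; 3 ≠ 3 — FAILS

Because a single integer refutes it, the statement is false.

Answer: False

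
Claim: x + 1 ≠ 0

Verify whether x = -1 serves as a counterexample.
Substitute x = -1 into the relation:
x = -1: LHS = (-1) + 1 = 0; 0 ≠ 0 — FAILS

Since the claim fails at x = -1, this value is a counterexample.

Answer: Yes, x = -1 is a counterexample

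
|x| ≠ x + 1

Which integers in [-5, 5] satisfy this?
Track d = LHS − RHS over the integers in [-5, 5]. Equality would need d = 0, but d changes sign only between consecutive integers, jumping over 0:
x = -1: LHS = |-1| = 1, RHS = (-1) + 1 = 0; 1 ≠ 0 — holds  (d = 1)
x = 0: LHS = |0| = 0, RHS = 0 + 1 = 1; 0 ≠ 1 — holds  (d = -1)
Away from these crossings d keeps a constant sign, and checking every integer in [-5, 5] confirms d ≠ 0 throughout. Hence the two sides are never equal, so the relation holds for every integer in [-5, 5].

Answer: All integers in [-5, 5]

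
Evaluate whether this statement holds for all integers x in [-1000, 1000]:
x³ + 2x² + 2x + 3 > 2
The claim fails at x = -1:
x = -1: LHS = (-1)³ + 2·(-1)² + 2·(-1) + 3 = 2; 2 > 2 — FAILS

Because a single integer refutes it, the statement is false.

Answer: False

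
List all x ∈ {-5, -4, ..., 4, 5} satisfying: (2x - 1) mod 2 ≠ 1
For a polynomial with integer coefficients, its value mod 2 depends only on x mod 2, so it suffices to check one representative of each residue class, x = 0, 1:
x = 0: LHS = (2·0 - 1) mod 2 = (-1) mod 2 = 1; 1 ≠ 1 — FAILS
x = 1: LHS = (2·1 - 1) mod 2 = 1 mod 2 = 1; 1 ≠ 1 — FAILS
The relation fails in every residue class, so the claimed relation (≠) fails for every integer in [-5, 5].

Answer: None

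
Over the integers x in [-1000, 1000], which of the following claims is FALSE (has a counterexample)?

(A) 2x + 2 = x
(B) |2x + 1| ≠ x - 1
(A) x = 0: LHS = 2·0 + 2 = 2; 2 = 0 — FAILS

(B) Over all integers in [-1000, 1000], LHS − RHS is always positive; it is smallest at x = 0, where it equals 2:
x = 0: LHS = |2·0 + 1| = |1| = 1, RHS = 0 - 1 = -1; 1 ≠ -1 — holds
At the ends of the range:
x = -1000: LHS = |2·(-1000) + 1| = |-1999| = 1999, RHS = (-1000) - 1 = -1001; 1999 ≠ -1001 — holds
x = 1000: LHS = |2·1000 + 1| = |2001| = 2001, RHS = 1000 - 1 = 999; 2001 ≠ 999 — holds
Hence LHS − RHS is never 0, i.e. the two sides are never equal, so the relation holds for every integer in [-1000, 1000].

Only (A) has a counterexample.

Answer: A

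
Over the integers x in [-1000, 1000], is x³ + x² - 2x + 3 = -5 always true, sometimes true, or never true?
Track d = LHS − RHS over the integers in [-1000, 1000]. Equality would need d = 0, but d changes sign only between consecutive integers, jumping over 0:
x = -3: LHS = (-3)³ + (-3)² - 2·(-3) + 3 = -9; -9 = -5 — FAILS  (d = -4)
x = -2: LHS = (-2)³ + (-2)² - 2·(-2) + 3 = 3; 3 = -5 — FAILS  (d = 8)
Away from these crossings d keeps a constant sign, and checking every integer in [-1000, 1000] confirms d ≠ 0 throughout. Hence the two sides are never equal, so the claimed relation (=) fails for every integer in [-1000, 1000].

No integer in the range satisfies it.

Answer: Never true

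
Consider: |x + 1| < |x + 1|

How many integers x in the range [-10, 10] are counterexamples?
Counterexamples in [-10, 10]: {-10, -9, -8, -7, -6, -5, -4, -3, -2, -1, 0, 1, 2, 3, 4, 5, 6, 7, 8, 9, 10}.

Counting them gives 21 values.

Answer: 21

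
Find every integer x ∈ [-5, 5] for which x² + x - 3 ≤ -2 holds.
Holds for: {-1, 0}
Fails for: {-5, -4, -3, -2, 1, 2, 3, 4, 5}

Answer: {-1, 0}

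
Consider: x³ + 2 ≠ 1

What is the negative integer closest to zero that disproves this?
Testing negative integers from -1 downward:
x = -1: LHS = (-1)³ + 2 = 1; 1 ≠ 1 — FAILS  ← closest negative counterexample to 0

Answer: x = -1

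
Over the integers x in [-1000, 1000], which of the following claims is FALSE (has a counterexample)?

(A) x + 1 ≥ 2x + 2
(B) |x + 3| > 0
(A) x = 0: LHS = 0 + 1 = 1, RHS = 2·0 + 2 = 2; 1 ≥ 2 — FAILS
(B) x = -3: LHS = |(-3) + 3| = |0| = 0; 0 > 0 — FAILS

Answer: Both A and B are false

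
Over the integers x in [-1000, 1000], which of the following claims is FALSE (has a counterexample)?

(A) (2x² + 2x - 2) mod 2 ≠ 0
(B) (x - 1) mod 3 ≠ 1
(A) x = 0: LHS = (2·0² + 2·0 - 2) mod 2 = (-2) mod 2 = 0; 0 ≠ 0 — FAILS
(B) x = -1: LHS = ((-1) - 1) mod 3 = (-2) mod 3 = 1; 1 ≠ 1 — FAILS

Answer: Both A and B are false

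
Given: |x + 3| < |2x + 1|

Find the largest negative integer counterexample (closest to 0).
Testing negative integers from -1 downward:
x = -1: LHS = |(-1) + 3| = |2| = 2, RHS = |2·(-1) + 1| = |-1| = 1; 2 < 1 — FAILS  ← closest negative counterexample to 0

Answer: x = -1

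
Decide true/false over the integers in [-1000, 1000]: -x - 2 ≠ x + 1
Track d = LHS − RHS over the integers in [-1000, 1000]. Equality would need d = 0, but d changes sign only between consecutive integers, jumping over 0:
x = -2: LHS = -(-2) - 2 = 0, RHS = (-2) + 1 = -1; 0 ≠ -1 — holds  (d = 1)
x = -1: LHS = -(-1) - 2 = -1, RHS = (-1) + 1 = 0; -1 ≠ 0 — holds  (d = -1)
Away from these crossings d keeps a constant sign, and checking every integer in [-1000, 1000] confirms d ≠ 0 throughout. Hence the two sides are never equal, so the relation holds for every integer in [-1000, 1000].

No counterexample exists.

Answer: True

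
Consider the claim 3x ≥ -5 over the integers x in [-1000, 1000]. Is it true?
The claim fails at x = -2:
x = -2: LHS = 3·(-2) = -6; -6 ≥ -5 — FAILS

Because a single integer refutes it, the statement is false.

Answer: False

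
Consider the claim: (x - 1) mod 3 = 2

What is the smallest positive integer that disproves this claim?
Testing positive integers:
x = 1: LHS = (1 - 1) mod 3 = 0 mod 3 = 0; 0 = 2 — FAILS  ← smallest positive counterexample

Answer: x = 1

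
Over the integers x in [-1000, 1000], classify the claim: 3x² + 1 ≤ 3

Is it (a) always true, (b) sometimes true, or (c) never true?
Holds at x = 0: LHS = 3·0² + 1 = 1; 1 ≤ 3 — holds
Fails at x = 1: LHS = 3·1² + 1 = 4; 4 ≤ 3 — FAILS
It is satisfied by some integers in the range but not all.

Answer: Sometimes true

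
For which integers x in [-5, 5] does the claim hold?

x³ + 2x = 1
Track d = LHS − RHS over the integers in [-5, 5]. Equality would need d = 0, but d changes sign only between consecutive integers, jumping over 0:
x = 0: LHS = 0³ + 2·0 = 0; 0 = 1 — FAILS  (d = -1)
x = 1: LHS = 1³ + 2·1 = 3; 3 = 1 — FAILS  (d = 2)
Away from these crossings d keeps a constant sign, and checking every integer in [-5, 5] confirms d ≠ 0 throughout. Hence the two sides are never equal, so the claimed relation (=) fails for every integer in [-5, 5].

Answer: None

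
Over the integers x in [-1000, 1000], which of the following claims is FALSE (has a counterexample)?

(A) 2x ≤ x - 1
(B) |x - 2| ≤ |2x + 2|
(A) x = 0: LHS = 2·0 = 0, RHS = 0 - 1 = -1; 0 ≤ -1 — FAILS
(B) x = -1: LHS = |(-1) - 2| = |-3| = 3, RHS = |2·(-1) + 2| = |0| = 0; 3 ≤ 0 — FAILS

Answer: Both A and B are false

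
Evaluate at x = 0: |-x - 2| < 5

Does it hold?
x = 0: LHS = |-0 - 2| = |-2| = 2; 2 < 5 — holds

The relation is satisfied at x = 0.

Answer: Yes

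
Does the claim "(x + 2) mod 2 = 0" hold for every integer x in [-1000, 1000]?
The claim fails at x = 1:
x = 1: LHS = (1 + 2) mod 2 = 3 mod 2 = 1; 1 = 0 — FAILS

Because a single integer refutes it, the statement is false.

Answer: False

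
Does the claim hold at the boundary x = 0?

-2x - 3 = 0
x = 0: LHS = -2·0 - 3 = -3; -3 = 0 — FAILS

The relation fails at x = 0, so x = 0 is a counterexample.

Answer: No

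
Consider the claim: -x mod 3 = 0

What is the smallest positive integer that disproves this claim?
Testing positive integers:
x = 1: LHS = (-1) mod 3 = 2; 2 = 0 — FAILS  ← smallest positive counterexample

Answer: x = 1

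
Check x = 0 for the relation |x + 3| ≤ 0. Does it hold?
x = 0: LHS = |0 + 3| = |3| = 3; 3 ≤ 0 — FAILS

The relation fails at x = 0, so x = 0 is a counterexample.

Answer: No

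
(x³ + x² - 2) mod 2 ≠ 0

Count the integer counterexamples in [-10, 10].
Counterexamples in [-10, 10]: {-10, -9, -8, -7, -6, -5, -4, -3, -2, -1, 0, 1, 2, 3, 4, 5, 6, 7, 8, 9, 10}.

Counting them gives 21 values.

Answer: 21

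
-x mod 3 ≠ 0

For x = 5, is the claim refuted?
Substitute x = 5 into the relation:
x = 5: LHS = (-5) mod 3 = 1; 1 ≠ 0 — holds

The claim holds here, so x = 5 is not a counterexample. (A counterexample exists elsewhere, e.g. x = 0.)

Answer: No, x = 5 is not a counterexample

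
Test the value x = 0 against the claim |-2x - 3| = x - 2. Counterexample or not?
Substitute x = 0 into the relation:
x = 0: LHS = |-2·0 - 3| = |-3| = 3, RHS = 0 - 2 = -2; 3 = -2 — FAILS

Since the claim fails at x = 0, this value is a counterexample.

Answer: Yes, x = 0 is a counterexample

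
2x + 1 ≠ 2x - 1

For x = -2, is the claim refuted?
Substitute x = -2 into the relation:
x = -2: LHS = 2·(-2) + 1 = -3, RHS = 2·(-2) - 1 = -5; -3 ≠ -5 — holds

The relation holds at x = -2, so it is not a counterexample.

Answer: No, x = -2 is not a counterexample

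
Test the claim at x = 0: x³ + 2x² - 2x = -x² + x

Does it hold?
x = 0: LHS = 0³ + 2·0² - 2·0 = 0, RHS = -0² + 0 = 0; 0 = 0 — holds

The relation is satisfied at x = 0.

Answer: Yes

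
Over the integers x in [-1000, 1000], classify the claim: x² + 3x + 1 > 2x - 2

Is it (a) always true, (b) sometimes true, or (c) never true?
Over all integers in [-1000, 1000], LHS − RHS is smallest at x = 0, where it equals 3:
x = 0: LHS = 0² + 3·0 + 1 = 1, RHS = 2·0 - 2 = -2; 1 > -2 — holds
At the ends of the range:
x = -1000: LHS = (-1000)² + 3·(-1000) + 1 = 997001, RHS = 2·(-1000) - 2 = -2002; 997001 > -2002 — holds
x = 1000: LHS = 1000² + 3·1000 + 1 = 1003001, RHS = 2·1000 - 2 = 1998; 1003001 > 1998 — holds
Hence LHS − RHS is never zero or negative, i.e. LHS > RHS throughout, so the relation holds for every integer in [-1000, 1000].

No counterexample exists.

Answer: Always true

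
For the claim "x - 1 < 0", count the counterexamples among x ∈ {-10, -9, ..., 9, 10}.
Counterexamples in [-10, 10]: {1, 2, 3, 4, 5, 6, 7, 8, 9, 10}.

Counting them gives 10 values.

Answer: 10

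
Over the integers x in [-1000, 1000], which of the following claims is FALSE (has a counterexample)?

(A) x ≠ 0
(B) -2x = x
(A) x = 0: 0 ≠ 0 — FAILS
(B) x = 1: LHS = -2·1 = -2; -2 = 1 — FAILS

Answer: Both A and B are false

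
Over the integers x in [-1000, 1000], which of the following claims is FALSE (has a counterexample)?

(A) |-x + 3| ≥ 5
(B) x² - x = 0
(A) x = 0: LHS = |-0 + 3| = |3| = 3; 3 ≥ 5 — FAILS
(B) x = -1: LHS = (-1)² - (-1) = 2; 2 = 0 — FAILS

Answer: Both A and B are false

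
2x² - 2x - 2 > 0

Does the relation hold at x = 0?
x = 0: LHS = 2·0² - 2·0 - 2 = -2; -2 > 0 — FAILS

The relation fails at x = 0, so x = 0 is a counterexample.

Answer: No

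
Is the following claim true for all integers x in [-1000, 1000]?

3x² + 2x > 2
The claim fails at x = 0:
x = 0: LHS = 3·0² + 2·0 = 0; 0 > 2 — FAILS

Because a single integer refutes it, the statement is false.

Answer: False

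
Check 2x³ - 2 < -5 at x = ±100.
x = 100: LHS = 2·100³ - 2 = 1999998; 1999998 < -5 — FAILS
x = -100: LHS = 2·(-100)³ - 2 = -2000002; -2000002 < -5 — holds

Answer: Partially: fails for x = 100, holds for x = -100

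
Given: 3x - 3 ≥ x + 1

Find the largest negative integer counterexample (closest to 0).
Testing negative integers from -1 downward:
x = -1: LHS = 3·(-1) - 3 = -6, RHS = (-1) + 1 = 0; -6 ≥ 0 — FAILS  ← closest negative counterexample to 0

Answer: x = -1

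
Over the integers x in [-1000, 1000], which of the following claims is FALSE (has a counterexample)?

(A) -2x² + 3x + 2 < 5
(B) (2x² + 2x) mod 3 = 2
(A) Over all integers in [-1000, 1000], LHS − RHS is largest at x = 1, where it equals -2:
x = 1: LHS = -2·1² + 3·1 + 2 = 3; 3 < 5 — holds
At the ends of the range:
x = -1000: LHS = -2·(-1000)² + 3·(-1000) + 2 = -2002998; -2002998 < 5 — holds
x = 1000: LHS = -2·1000² + 3·1000 + 2 = -1996998; -1996998 < 5 — holds
Hence LHS − RHS is never zero or positive, i.e. LHS < RHS throughout, so the relation holds for every integer in [-1000, 1000].

(B) x = 0: LHS = (2·0² + 2·0) mod 3 = 0 mod 3 = 0; 0 = 2 — FAILS

Only (B) has a counterexample.

Answer: B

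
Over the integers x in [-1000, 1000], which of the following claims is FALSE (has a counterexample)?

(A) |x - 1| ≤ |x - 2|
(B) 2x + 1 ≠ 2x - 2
(A) x = 2: LHS = |2 - 1| = |1| = 1, RHS = |2 - 2| = |0| = 0; 1 ≤ 0 — FAILS

(B) Over all integers in [-1000, 1000], LHS − RHS is always positive; it is smallest at x = 0, where it equals 3:
x = 0: LHS = 2·0 + 1 = 1, RHS = 2·0 - 2 = -2; 1 ≠ -2 — holds
At the ends of the range:
x = -1000: LHS = 2·(-1000) + 1 = -1999, RHS = 2·(-1000) - 2 = -2002; -1999 ≠ -2002 — holds
x = 1000: LHS = 2·1000 + 1 = 2001, RHS = 2·1000 - 2 = 1998; 2001 ≠ 1998 — holds
Hence LHS − RHS is never 0, i.e. the two sides are never equal, so the relation holds for every integer in [-1000, 1000].

Only (A) has a counterexample.

Answer: A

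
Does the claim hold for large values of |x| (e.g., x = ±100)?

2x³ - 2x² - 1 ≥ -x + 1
x = 100: LHS = 2·100³ - 2·100² - 1 = 1979999, RHS = -100 + 1 = -99; 1979999 ≥ -99 — holds
x = -100: LHS = 2·(-100)³ - 2·(-100)² - 1 = -2020001, RHS = -(-100) + 1 = 101; -2020001 ≥ 101 — FAILS

Answer: Partially: holds for x = 100, fails for x = -100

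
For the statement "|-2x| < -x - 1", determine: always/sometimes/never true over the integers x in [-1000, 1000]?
Over all integers in [-1000, 1000], LHS − RHS is smallest at x = 0, where it equals 1:
x = 0: LHS = |-2·0| = |0| = 0, RHS = -0 - 1 = -1; 0 < -1 — FAILS
At the ends of the range:
x = -1000: LHS = |-2·(-1000)| = |2000| = 2000, RHS = -(-1000) - 1 = 999; 2000 < 999 — FAILS
x = 1000: LHS = |-2·1000| = |-2000| = 2000, RHS = -1000 - 1 = -1001; 2000 < -1001 — FAILS
Hence LHS − RHS is never negative, i.e. LHS ≥ RHS throughout, so the claimed relation (<) fails for every integer in [-1000, 1000].

No integer in the range satisfies it.

Answer: Never true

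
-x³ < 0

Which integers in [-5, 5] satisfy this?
Holds for: {1, 2, 3, 4, 5}
Fails for: {-5, -4, -3, -2, -1, 0}

Answer: {1, 2, 3, 4, 5}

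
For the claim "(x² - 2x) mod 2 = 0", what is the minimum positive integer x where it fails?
Testing positive integers:
x = 1: LHS = (1² - 2·1) mod 2 = (-1) mod 2 = 1; 1 = 0 — FAILS  ← smallest positive counterexample

Answer: x = 1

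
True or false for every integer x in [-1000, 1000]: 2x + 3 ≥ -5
The claim fails at x = -5:
x = -5: LHS = 2·(-5) + 3 = -7; -7 ≥ -5 — FAILS

Because a single integer refutes it, the statement is false.

Answer: False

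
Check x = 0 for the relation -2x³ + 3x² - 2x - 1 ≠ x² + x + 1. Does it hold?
x = 0: LHS = -2·0³ + 3·0² - 2·0 - 1 = -1, RHS = 0² + 0 + 1 = 1; -1 ≠ 1 — holds

The relation is satisfied at x = 0.

Answer: Yes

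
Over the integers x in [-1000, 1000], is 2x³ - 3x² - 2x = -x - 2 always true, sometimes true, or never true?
Holds at x = 1: LHS = 2·1³ - 3·1² - 2·1 = -3, RHS = -1 - 2 = -3; -3 = -3 — holds
Fails at x = 0: LHS = 2·0³ - 3·0² - 2·0 = 0, RHS = -0 - 2 = -2; 0 = -2 — FAILS
It is satisfied by some integers in the range but not all.

Answer: Sometimes true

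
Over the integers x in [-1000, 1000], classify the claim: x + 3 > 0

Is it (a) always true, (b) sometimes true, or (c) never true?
Holds at x = 0: LHS = 0 + 3 = 3; 3 > 0 — holds
Fails at x = -3: LHS = (-3) + 3 = 0; 0 > 0 — FAILS
It is satisfied by some integers in the range but not all.

Answer: Sometimes true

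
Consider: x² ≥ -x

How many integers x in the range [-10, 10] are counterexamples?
Over all integers in [-10, 10], LHS − RHS is smallest at x = 0, where it equals 0:
x = 0: LHS = 0² = 0, RHS = -0 = 0; 0 ≥ 0 — holds
At the ends of the range:
x = -10: LHS = (-10)² = 100, RHS = -(-10) = 10; 100 ≥ 10 — holds
x = 10: LHS = 10² = 100; 100 ≥ -10 — holds
Hence LHS − RHS is never negative, i.e. LHS ≥ RHS throughout, so the relation holds for every integer in [-10, 10].

No counterexample appears in that range.

Answer: 0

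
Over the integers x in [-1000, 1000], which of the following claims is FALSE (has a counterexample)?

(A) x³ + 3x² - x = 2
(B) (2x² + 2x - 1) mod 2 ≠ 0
(A) x = 0: LHS = 0³ + 3·0² - 0 = 0; 0 = 2 — FAILS

(B) For a polynomial with integer coefficients, its value mod 2 depends only on x mod 2, so it suffices to check one representative of each residue class, x = 0, 1:
x = 0: LHS = (2·0² + 2·0 - 1) mod 2 = (-1) mod 2 = 1; 1 ≠ 0 — holds
x = 1: LHS = (2·1² + 2·1 - 1) mod 2 = 3 mod 2 = 1; 1 ≠ 0 — holds
The relation holds in every residue class, so the relation holds for every integer in [-1000, 1000].

Only (A) has a counterexample.

Answer: A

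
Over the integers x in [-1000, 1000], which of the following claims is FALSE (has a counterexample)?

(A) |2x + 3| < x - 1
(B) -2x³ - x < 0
(A) x = 0: LHS = |2·0 + 3| = |3| = 3, RHS = 0 - 1 = -1; 3 < -1 — FAILS
(B) x = 0: LHS = -2·0³ - 0 = 0; 0 < 0 — FAILS

Answer: Both A and B are false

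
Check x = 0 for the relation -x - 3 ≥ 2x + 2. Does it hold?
x = 0: LHS = -0 - 3 = -3, RHS = 2·0 + 2 = 2; -3 ≥ 2 — FAILS

The relation fails at x = 0, so x = 0 is a counterexample.

Answer: No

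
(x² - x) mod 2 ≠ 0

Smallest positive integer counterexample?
Testing positive integers:
x = 1: LHS = (1² - 1) mod 2 = 0 mod 2 = 0; 0 ≠ 0 — FAILS  ← smallest positive counterexample

Answer: x = 1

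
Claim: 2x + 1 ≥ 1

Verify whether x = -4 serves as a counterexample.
Substitute x = -4 into the relation:
x = -4: LHS = 2·(-4) + 1 = -7; -7 ≥ 1 — FAILS

Since the claim fails at x = -4, this value is a counterexample.

Answer: Yes, x = -4 is a counterexample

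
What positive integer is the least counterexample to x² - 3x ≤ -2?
Testing positive integers:
x = 1: LHS = 1² - 3·1 = -2; -2 ≤ -2 — holds
x = 2: LHS = 2² - 3·2 = -2; -2 ≤ -2 — holds
x = 3: LHS = 3² - 3·3 = 0; 0 ≤ -2 — FAILS  ← smallest positive counterexample

Answer: x = 3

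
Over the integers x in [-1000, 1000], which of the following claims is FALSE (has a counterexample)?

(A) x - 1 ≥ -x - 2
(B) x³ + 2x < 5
(A) x = -1: LHS = (-1) - 1 = -2, RHS = -(-1) - 2 = -1; -2 ≥ -1 — FAILS
(B) x = 2: LHS = 2³ + 2·2 = 12; 12 < 5 — FAILS

Answer: Both A and B are false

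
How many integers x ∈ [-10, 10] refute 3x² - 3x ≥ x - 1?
Over all integers in [-10, 10], LHS − RHS is smallest at x = 1, where it equals 0:
x = 1: LHS = 3·1² - 3·1 = 0, RHS = 1 - 1 = 0; 0 ≥ 0 — holds
At the ends of the range:
x = -10: LHS = 3·(-10)² - 3·(-10) = 330, RHS = (-10) - 1 = -11; 330 ≥ -11 — holds
x = 10: LHS = 3·10² - 3·10 = 270, RHS = 10 - 1 = 9; 270 ≥ 9 — holds
Hence LHS − RHS is never negative, i.e. LHS ≥ RHS throughout, so the relation holds for every integer in [-10, 10].

No counterexample appears in that range.

Answer: 0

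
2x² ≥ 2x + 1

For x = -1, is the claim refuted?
Substitute x = -1 into the relation:
x = -1: LHS = 2·(-1)² = 2, RHS = 2·(-1) + 1 = -1; 2 ≥ -1 — holds

The claim holds here, so x = -1 is not a counterexample. (A counterexample exists elsewhere, e.g. x = 0.)

Answer: No, x = -1 is not a counterexample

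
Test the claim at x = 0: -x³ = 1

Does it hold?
x = 0: LHS = -0³ = 0; 0 = 1 — FAILS

The relation fails at x = 0, so x = 0 is a counterexample.

Answer: No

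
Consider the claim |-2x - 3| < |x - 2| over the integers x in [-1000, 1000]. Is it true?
The claim fails at x = 0:
x = 0: LHS = |-2·0 - 3| = |-3| = 3, RHS = |0 - 2| = |-2| = 2; 3 < 2 — FAILS

Because a single integer refutes it, the statement is false.

Answer: False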